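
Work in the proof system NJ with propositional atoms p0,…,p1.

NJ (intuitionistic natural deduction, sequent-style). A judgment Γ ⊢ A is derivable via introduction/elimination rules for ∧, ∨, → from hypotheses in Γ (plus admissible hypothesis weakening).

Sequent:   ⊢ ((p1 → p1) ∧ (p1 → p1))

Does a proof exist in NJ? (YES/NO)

Proof tree:
[∧I]  ⊢ ((p1 → p1) ∧ (p1 → p1))
  [→I]  ⊢ (p1 → p1)
    [Ax] p1 ⊢ p1
  [→I]  ⊢ (p1 → p1)
    [Ax] p1 ⊢ p1

Result: YES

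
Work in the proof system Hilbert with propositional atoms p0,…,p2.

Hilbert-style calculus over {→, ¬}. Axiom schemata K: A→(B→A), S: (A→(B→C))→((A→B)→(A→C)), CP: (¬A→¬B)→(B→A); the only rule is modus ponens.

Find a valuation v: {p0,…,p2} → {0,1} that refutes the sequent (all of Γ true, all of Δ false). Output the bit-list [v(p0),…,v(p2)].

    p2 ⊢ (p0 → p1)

Enumerate valuations to refute Γ ⊢ Δ:
  v=000: Γ:[p2=F] Δ:[(p0 → p1)=T] refutes=False
  v=001: Γ:[p2=T] Δ:[(p0 → p1)=T] refutes=False
  v=010: Γ:[p2=F] Δ:[(p0 → p1)=T] refutes=False
  v=011: Γ:[p2=T] Δ:[(p0 → p1)=T] refutes=False
  v=100: Γ:[p2=F] Δ:[(p0 → p1)=F] refutes=False
  v=101: Γ:[p2=T] Δ:[(p0 → p1)=F] refutes=True  ← countermodel

Result: [1, 0, 1]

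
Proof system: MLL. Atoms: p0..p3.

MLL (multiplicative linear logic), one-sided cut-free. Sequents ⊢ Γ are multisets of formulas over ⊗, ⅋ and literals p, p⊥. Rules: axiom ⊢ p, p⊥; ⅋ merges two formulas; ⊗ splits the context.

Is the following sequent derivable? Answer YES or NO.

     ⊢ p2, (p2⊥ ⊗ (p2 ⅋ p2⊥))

Derivation trace:
[⊗]  ⊢ p2, (p2⊥ ⊗ (p2 ⅋ p2⊥))
  [Ax]  ⊢ p2, p2⊥
  [⅋]  ⊢ (p2 ⅋ p2⊥)
    [Ax]  ⊢ p2, p2⊥

Result: YES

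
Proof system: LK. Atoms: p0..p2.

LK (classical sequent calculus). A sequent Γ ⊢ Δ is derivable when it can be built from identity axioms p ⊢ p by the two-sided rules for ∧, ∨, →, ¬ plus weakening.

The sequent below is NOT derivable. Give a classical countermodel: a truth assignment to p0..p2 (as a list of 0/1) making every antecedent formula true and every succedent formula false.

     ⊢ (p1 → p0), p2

Enumerate valuations to refute Γ ⊢ Δ:
  v=000: Γ:[] Δ:[(p1 → p0)=T, p2=F] refutes=False
  v=001: Γ:[] Δ:[(p1 → p0)=T, p2=T] refutes=False
  v=010: Γ:[] Δ:[(p1 → p0)=F, p2=F] refutes=True  ← countermodel

Result: [0, 1, 0]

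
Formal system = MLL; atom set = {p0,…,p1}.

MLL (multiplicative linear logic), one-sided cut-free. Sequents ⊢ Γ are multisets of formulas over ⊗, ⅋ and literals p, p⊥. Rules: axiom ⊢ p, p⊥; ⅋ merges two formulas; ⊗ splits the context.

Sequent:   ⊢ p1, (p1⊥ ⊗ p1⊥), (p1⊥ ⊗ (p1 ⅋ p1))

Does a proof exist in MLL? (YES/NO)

Derivation trace:
[⊗]  ⊢ p1, (p1⊥ ⊗ p1⊥), (p1⊥ ⊗ (p1 ⅋ p1))
  [Ax]  ⊢ p1, p1⊥
  [⅋]  ⊢ (p1⊥ ⊗ p1⊥), (p1 ⅋ p1)
    [⊗]  ⊢ p1, p1, (p1⊥ ⊗ p1⊥)
      [Ax]  ⊢ p1, p1⊥
      [Ax]  ⊢ p1, p1⊥

Result: YES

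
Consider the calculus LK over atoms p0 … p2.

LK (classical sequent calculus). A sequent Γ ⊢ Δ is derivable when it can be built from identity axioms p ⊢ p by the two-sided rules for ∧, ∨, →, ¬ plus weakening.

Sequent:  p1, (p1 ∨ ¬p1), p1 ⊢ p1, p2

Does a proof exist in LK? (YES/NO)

Proof tree:
[WR] p1, (p1 ∨ ¬p1), p1 ⊢ p1, p2
  [WL] p1, (p1 ∨ ¬p1), p1 ⊢ p1
    [∨L] p1, (p1 ∨ ¬p1) ⊢ p1
      [Ax] p1 ⊢ p1
      [¬L] p1, ¬p1 ⊢ 
        [Ax] p1 ⊢ p1

Result: YES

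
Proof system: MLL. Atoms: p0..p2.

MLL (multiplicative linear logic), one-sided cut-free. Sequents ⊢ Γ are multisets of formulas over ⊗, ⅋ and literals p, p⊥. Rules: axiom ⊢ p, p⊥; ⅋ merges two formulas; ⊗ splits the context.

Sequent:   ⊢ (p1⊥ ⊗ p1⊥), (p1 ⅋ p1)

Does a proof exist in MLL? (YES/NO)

Derivation trace:
[⅋]  ⊢ (p1⊥ ⊗ p1⊥), (p1 ⅋ p1)
  [⊗]  ⊢ p1, p1, (p1⊥ ⊗ p1⊥)
    [Ax]  ⊢ p1, p1⊥
    [Ax]  ⊢ p1, p1⊥

Result: YES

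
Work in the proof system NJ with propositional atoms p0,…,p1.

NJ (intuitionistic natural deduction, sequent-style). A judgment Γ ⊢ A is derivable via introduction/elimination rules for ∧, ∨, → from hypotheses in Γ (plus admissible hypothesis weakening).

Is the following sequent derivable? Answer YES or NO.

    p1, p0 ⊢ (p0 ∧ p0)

Proof tree:
[∧I] p1, p0 ⊢ (p0 ∧ p0)
  [Ax] p0 ⊢ p0
  [Wk] p0, p1 ⊢ p0
    [Ax] p0 ⊢ p0

Result: YES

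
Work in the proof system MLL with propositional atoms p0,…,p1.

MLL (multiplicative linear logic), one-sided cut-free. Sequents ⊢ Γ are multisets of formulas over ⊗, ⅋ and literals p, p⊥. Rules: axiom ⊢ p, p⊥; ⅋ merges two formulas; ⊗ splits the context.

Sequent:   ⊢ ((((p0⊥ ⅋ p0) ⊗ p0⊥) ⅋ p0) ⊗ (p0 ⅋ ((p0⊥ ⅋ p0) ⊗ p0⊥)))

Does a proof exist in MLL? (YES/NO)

Derivation trace:
[⊗]  ⊢ ((((p0⊥ ⅋ p0) ⊗ p0⊥) ⅋ p0) ⊗ (p0 ⅋ ((p0⊥ ⅋ p0) ⊗ p0⊥)))
  [⅋]  ⊢ (((p0⊥ ⅋ p0) ⊗ p0⊥) ⅋ p0)
    [⊗]  ⊢ p0, ((p0⊥ ⅋ p0) ⊗ p0⊥)
      [⅋]  ⊢ (p0⊥ ⅋ p0)
        [Ax]  ⊢ p0, p0⊥
      [Ax]  ⊢ p0, p0⊥
  [⅋]  ⊢ (p0 ⅋ ((p0⊥ ⅋ p0) ⊗ p0⊥))
    [⊗]  ⊢ p0, ((p0⊥ ⅋ p0) ⊗ p0⊥)
      [⅋]  ⊢ (p0⊥ ⅋ p0)
        [Ax]  ⊢ p0, p0⊥
      [Ax]  ⊢ p0, p0⊥

Result: YES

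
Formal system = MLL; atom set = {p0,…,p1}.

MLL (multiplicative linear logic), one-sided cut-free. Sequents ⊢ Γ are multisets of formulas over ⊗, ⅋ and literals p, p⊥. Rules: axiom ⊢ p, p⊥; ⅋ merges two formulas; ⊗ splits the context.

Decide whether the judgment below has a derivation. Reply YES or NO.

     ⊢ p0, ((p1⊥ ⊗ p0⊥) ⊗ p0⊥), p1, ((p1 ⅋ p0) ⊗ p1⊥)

Derivation (root first):
[⊗]  ⊢ p0, ((p1⊥ ⊗ p0⊥) ⊗ p0⊥), p1, ((p1 ⅋ p0) ⊗ p1⊥)
  [⅋]  ⊢ p0, ((p1⊥ ⊗ p0⊥) ⊗ p0⊥), (p1 ⅋ p0)
    [⊗]  ⊢ p1, p0, p0, ((p1⊥ ⊗ p0⊥) ⊗ p0⊥)
      [⊗]  ⊢ p1, p0, (p1⊥ ⊗ p0⊥)
        [Ax]  ⊢ p1, p1⊥
        [Ax]  ⊢ p0, p0⊥
      [Ax]  ⊢ p0, p0⊥
  [Ax]  ⊢ p1, p1⊥

Result: YES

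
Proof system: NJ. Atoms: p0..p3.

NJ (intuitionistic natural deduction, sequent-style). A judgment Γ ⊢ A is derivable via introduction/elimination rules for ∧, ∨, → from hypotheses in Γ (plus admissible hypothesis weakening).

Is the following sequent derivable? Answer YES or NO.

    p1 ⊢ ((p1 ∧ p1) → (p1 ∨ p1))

Derivation trace:
[→I] p1 ⊢ ((p1 ∧ p1) → (p1 ∨ p1))
  [∨I₁] p1, (p1 ∧ p1) ⊢ (p1 ∨ p1)
    [Wk] p1, (p1 ∧ p1) ⊢ p1
      [Ax] p1 ⊢ p1

Result: YES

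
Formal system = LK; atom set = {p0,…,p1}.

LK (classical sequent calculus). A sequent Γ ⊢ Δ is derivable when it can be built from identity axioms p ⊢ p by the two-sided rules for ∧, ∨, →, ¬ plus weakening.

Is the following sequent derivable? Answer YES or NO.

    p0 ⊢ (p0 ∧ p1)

Enumerate valuations to refute Γ ⊢ Δ:
  v=00: Γ:[p0=F] Δ:[(p0 ∧ p1)=F] refutes=False
  v=01: Γ:[p0=F] Δ:[(p0 ∧ p1)=F] refutes=False
  v=10: Γ:[p0=T] Δ:[(p0 ∧ p1)=F] refutes=True  ← countermodel

Result: NO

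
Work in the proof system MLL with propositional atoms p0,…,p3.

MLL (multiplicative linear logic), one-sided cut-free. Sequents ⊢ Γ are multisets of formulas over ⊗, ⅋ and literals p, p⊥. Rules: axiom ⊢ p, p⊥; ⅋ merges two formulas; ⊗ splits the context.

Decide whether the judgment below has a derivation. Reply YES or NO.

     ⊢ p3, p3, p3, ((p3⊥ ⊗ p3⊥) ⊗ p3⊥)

Proof tree:
[⊗]  ⊢ p3, p3, p3, ((p3⊥ ⊗ p3⊥) ⊗ p3⊥)
  [⊗]  ⊢ p3, p3, (p3⊥ ⊗ p3⊥)
    [Ax]  ⊢ p3, p3⊥
    [Ax]  ⊢ p3, p3⊥
  [Ax]  ⊢ p3, p3⊥

Result: YES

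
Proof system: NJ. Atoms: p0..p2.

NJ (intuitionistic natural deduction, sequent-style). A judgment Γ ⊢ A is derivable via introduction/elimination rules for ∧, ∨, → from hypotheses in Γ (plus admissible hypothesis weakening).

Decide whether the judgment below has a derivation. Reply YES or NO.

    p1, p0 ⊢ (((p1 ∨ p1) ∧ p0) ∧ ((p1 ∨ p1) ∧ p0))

Proof tree:
[∧I] p1, p0 ⊢ (((p1 ∨ p1) ∧ p0) ∧ ((p1 ∨ p1) ∧ p0))
  [∧I] p1, p0 ⊢ ((p1 ∨ p1) ∧ p0)
    [∨I₂] p1, p1 ⊢ (p1 ∨ p1)
      [Wk] p1, p1 ⊢ p1
        [Ax] p1 ⊢ p1
    [Ax] p0 ⊢ p0
  [∧I] p1, p0 ⊢ ((p1 ∨ p1) ∧ p0)
    [∨I₂] p1, p1 ⊢ (p1 ∨ p1)
      [Wk] p1, p1 ⊢ p1
        [Ax] p1 ⊢ p1
    [Ax] p0 ⊢ p0

Result: YES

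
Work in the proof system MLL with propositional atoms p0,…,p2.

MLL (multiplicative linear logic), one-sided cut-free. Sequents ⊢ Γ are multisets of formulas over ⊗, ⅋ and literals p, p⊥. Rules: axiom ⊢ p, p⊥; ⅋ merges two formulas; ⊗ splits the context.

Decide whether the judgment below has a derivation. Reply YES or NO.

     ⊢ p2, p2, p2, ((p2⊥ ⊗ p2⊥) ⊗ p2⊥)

Derivation (root first):
[⊗]  ⊢ p2, p2, p2, ((p2⊥ ⊗ p2⊥) ⊗ p2⊥)
  [⊗]  ⊢ p2, p2, (p2⊥ ⊗ p2⊥)
    [Ax]  ⊢ p2, p2⊥
    [Ax]  ⊢ p2, p2⊥
  [Ax]  ⊢ p2, p2⊥

Result: YES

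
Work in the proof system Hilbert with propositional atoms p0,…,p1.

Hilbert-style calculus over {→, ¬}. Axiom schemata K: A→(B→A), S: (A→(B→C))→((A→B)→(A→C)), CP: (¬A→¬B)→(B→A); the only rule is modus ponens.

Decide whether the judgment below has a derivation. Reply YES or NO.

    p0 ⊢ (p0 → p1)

Enumerate valuations to refute Γ ⊢ Δ:
  v=00: Γ:[p0=F] Δ:[(p0 → p1)=T] refutes=False
  v=01: Γ:[p0=F] Δ:[(p0 → p1)=T] refutes=False
  v=10: Γ:[p0=T] Δ:[(p0 → p1)=F] refutes=True  ← countermodel

Result: NO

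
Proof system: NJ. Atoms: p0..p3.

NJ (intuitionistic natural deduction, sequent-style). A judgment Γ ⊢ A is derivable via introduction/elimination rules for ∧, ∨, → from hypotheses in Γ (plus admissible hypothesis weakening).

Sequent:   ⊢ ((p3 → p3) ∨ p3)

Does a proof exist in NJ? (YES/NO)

Derivation (root first):
[∨I₁]  ⊢ ((p3 → p3) ∨ p3)
  [→I]  ⊢ (p3 → p3)
    [Ax] p3 ⊢ p3

Result: YES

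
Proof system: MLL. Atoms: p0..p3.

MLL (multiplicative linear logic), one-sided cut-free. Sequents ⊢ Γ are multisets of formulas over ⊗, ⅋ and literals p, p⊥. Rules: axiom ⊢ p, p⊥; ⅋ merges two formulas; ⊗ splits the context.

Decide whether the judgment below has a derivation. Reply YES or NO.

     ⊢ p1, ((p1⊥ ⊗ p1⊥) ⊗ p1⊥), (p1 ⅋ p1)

Derivation trace:
[⅋]  ⊢ p1, ((p1⊥ ⊗ p1⊥) ⊗ p1⊥), (p1 ⅋ p1)
  [⊗]  ⊢ p1, p1, p1, ((p1⊥ ⊗ p1⊥) ⊗ p1⊥)
    [⊗]  ⊢ p1, p1, (p1⊥ ⊗ p1⊥)
      [Ax]  ⊢ p1, p1⊥
      [Ax]  ⊢ p1, p1⊥
    [Ax]  ⊢ p1, p1⊥

Result: YES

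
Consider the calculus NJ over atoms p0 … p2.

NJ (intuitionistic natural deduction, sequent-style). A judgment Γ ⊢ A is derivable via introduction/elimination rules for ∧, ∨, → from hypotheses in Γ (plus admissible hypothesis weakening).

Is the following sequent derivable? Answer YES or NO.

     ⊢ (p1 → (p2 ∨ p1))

Proof tree:
[→I]  ⊢ (p1 → (p2 ∨ p1))
  [∨I₂] p1 ⊢ (p2 ∨ p1)
    [Ax] p1 ⊢ p1

Result: YES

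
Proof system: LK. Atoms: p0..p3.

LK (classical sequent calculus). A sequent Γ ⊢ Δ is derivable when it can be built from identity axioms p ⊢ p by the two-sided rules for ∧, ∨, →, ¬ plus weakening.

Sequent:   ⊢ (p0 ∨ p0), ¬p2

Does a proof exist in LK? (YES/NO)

Search for a countermodel by truth-table:
  v=0000: Γ:[] Δ:[(p0 ∨ p0)=F, ¬p2=T] refutes=False
  v=0001: Γ:[] Δ:[(p0 ∨ p0)=F, ¬p2=T] refutes=False
  v=0010: Γ:[] Δ:[(p0 ∨ p0)=F, ¬p2=F] refutes=True  ← countermodel

Result: NO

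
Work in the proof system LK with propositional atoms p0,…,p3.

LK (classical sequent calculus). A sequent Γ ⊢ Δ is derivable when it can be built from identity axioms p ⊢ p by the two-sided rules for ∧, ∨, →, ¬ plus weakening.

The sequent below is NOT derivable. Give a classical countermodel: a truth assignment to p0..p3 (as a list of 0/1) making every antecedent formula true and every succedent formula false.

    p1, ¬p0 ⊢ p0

Enumerate valuations to refute Γ ⊢ Δ:
  v=0000: Γ:[p1=F, ¬p0=T] Δ:[p0=F] refutes=False
  v=0001: Γ:[p1=F, ¬p0=T] Δ:[p0=F] refutes=False
  v=0010: Γ:[p1=F, ¬p0=T] Δ:[p0=F] refutes=False
  v=0011: Γ:[p1=F, ¬p0=T] Δ:[p0=F] refutes=False
  v=0100: Γ:[p1=T, ¬p0=T] Δ:[p0=F] refutes=True  ← countermodel

Result: [0, 1, 0, 0]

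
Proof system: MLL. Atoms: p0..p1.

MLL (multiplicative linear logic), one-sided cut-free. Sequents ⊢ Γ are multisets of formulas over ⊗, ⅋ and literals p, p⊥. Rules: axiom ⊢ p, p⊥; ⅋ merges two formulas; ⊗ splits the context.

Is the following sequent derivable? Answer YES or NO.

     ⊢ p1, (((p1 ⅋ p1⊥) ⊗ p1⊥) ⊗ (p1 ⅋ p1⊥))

Derivation trace:
[⊗]  ⊢ p1, (((p1 ⅋ p1⊥) ⊗ p1⊥) ⊗ (p1 ⅋ p1⊥))
  [⊗]  ⊢ p1, ((p1 ⅋ p1⊥) ⊗ p1⊥)
    [⅋]  ⊢ (p1 ⅋ p1⊥)
      [Ax]  ⊢ p1, p1⊥
    [Ax]  ⊢ p1, p1⊥
  [⅋]  ⊢ (p1 ⅋ p1⊥)
    [Ax]  ⊢ p1, p1⊥

Result: YES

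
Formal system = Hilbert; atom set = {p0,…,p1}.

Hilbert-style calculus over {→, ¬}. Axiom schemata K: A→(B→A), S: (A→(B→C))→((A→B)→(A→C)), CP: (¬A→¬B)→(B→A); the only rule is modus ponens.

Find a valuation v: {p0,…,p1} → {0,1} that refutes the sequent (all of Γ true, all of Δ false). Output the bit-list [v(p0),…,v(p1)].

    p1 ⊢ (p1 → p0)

Search for a countermodel by truth-table:
  v=00: Γ:[p1=F] Δ:[(p1 → p0)=T] refutes=False
  v=01: Γ:[p1=T] Δ:[(p1 → p0)=F] refutes=True  ← countermodel

Result: [0, 1]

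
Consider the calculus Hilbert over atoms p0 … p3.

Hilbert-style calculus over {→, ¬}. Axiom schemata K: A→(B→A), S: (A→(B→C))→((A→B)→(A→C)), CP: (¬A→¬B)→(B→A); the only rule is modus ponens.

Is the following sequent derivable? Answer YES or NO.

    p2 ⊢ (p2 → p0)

Enumerate valuations to refute Γ ⊢ Δ:
  v=0000: Γ:[p2=F] Δ:[(p2 → p0)=T] refutes=False
  v=0001: Γ:[p2=F] Δ:[(p2 → p0)=T] refutes=False
  v=0010: Γ:[p2=T] Δ:[(p2 → p0)=F] refutes=True  ← countermodel

Result: NO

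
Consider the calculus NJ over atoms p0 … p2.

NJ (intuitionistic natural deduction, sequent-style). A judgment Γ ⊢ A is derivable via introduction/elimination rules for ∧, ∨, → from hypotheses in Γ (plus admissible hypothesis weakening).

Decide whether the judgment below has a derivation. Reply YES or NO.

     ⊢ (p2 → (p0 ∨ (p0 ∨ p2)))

Derivation (root first):
[→I]  ⊢ (p2 → (p0 ∨ (p0 ∨ p2)))
  [∨I₂] p2 ⊢ (p0 ∨ (p0 ∨ p2))
    [∨I₂] p2 ⊢ (p0 ∨ p2)
      [Ax] p2 ⊢ p2

Result: YES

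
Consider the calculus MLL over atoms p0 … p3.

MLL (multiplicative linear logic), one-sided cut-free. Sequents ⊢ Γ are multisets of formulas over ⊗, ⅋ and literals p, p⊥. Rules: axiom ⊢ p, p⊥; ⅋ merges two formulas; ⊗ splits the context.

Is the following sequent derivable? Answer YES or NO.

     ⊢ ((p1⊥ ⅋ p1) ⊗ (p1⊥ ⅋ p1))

Derivation trace:
[⊗]  ⊢ ((p1⊥ ⅋ p1) ⊗ (p1⊥ ⅋ p1))
  [⅋]  ⊢ (p1⊥ ⅋ p1)
    [Ax]  ⊢ p1, p1⊥
  [⅋]  ⊢ (p1⊥ ⅋ p1)
    [Ax]  ⊢ p1, p1⊥

Result: YES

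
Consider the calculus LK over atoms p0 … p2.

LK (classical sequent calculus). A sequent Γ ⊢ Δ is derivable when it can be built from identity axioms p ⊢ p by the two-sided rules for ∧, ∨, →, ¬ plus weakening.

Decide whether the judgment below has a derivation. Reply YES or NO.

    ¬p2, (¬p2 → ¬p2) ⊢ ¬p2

Derivation (root first):
[→L] ¬p2, (¬p2 → ¬p2) ⊢ ¬p2
  [¬L] ¬p2 ⊢ ¬p2
    [¬R]  ⊢ p2, ¬p2
      [Ax] p2 ⊢ p2
  [¬L] ¬p2 ⊢ ¬p2
    [¬R]  ⊢ p2, ¬p2
      [Ax] p2 ⊢ p2

Result: YES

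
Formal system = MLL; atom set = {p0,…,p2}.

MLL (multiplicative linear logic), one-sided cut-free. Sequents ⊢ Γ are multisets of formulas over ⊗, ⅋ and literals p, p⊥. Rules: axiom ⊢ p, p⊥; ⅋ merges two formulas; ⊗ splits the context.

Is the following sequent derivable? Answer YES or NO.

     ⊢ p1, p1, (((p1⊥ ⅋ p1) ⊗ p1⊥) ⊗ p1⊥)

Derivation (root first):
[⊗]  ⊢ p1, p1, (((p1⊥ ⅋ p1) ⊗ p1⊥) ⊗ p1⊥)
  [⊗]  ⊢ p1, ((p1⊥ ⅋ p1) ⊗ p1⊥)
    [⅋]  ⊢ (p1⊥ ⅋ p1)
      [Ax]  ⊢ p1, p1⊥
    [Ax]  ⊢ p1, p1⊥
  [Ax]  ⊢ p1, p1⊥

Result: YES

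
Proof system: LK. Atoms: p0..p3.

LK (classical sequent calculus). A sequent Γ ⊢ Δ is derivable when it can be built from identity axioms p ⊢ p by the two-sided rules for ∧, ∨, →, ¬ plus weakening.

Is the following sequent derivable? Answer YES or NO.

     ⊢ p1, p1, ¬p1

Proof tree:
[¬R]  ⊢ p1, p1, ¬p1
  [WR] p1 ⊢ p1, p1
    [Ax] p1 ⊢ p1

Result: YES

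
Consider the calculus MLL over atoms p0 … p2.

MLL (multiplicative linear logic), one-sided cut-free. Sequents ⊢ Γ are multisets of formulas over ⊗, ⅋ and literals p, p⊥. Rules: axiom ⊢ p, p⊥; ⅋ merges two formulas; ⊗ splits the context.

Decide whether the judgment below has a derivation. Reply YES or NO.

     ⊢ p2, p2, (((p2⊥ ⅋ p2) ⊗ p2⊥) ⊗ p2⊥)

Derivation trace:
[⊗]  ⊢ p2, p2, (((p2⊥ ⅋ p2) ⊗ p2⊥) ⊗ p2⊥)
  [⊗]  ⊢ p2, ((p2⊥ ⅋ p2) ⊗ p2⊥)
    [⅋]  ⊢ (p2⊥ ⅋ p2)
      [Ax]  ⊢ p2, p2⊥
    [Ax]  ⊢ p2, p2⊥
  [Ax]  ⊢ p2, p2⊥

Result: YES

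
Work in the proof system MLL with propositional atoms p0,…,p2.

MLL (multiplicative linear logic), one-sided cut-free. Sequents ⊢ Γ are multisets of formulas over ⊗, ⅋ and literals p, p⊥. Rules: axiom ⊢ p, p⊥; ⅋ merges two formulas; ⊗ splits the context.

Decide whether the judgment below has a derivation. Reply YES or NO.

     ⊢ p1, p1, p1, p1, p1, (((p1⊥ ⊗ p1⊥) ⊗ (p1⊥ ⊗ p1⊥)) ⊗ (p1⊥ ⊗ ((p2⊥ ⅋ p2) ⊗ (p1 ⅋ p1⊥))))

Derivation trace:
[⊗]  ⊢ p1, p1, p1, p1, p1, (((p1⊥ ⊗ p1⊥) ⊗ (p1⊥ ⊗ p1⊥)) ⊗ (p1⊥ ⊗ ((p2⊥ ⅋ p2) ⊗ (p1 ⅋ p1⊥))))
  [⊗]  ⊢ p1, p1, p1, p1, ((p1⊥ ⊗ p1⊥) ⊗ (p1⊥ ⊗ p1⊥))
    [⊗]  ⊢ p1, p1, (p1⊥ ⊗ p1⊥)
      [Ax]  ⊢ p1, p1⊥
      [Ax]  ⊢ p1, p1⊥
    [⊗]  ⊢ p1, p1, (p1⊥ ⊗ p1⊥)
      [Ax]  ⊢ p1, p1⊥
      [Ax]  ⊢ p1, p1⊥
  [⊗]  ⊢ p1, (p1⊥ ⊗ ((p2⊥ ⅋ p2) ⊗ (p1 ⅋ p1⊥)))
    [Ax]  ⊢ p1, p1⊥
    [⊗]  ⊢ ((p2⊥ ⅋ p2) ⊗ (p1 ⅋ p1⊥))
      [⅋]  ⊢ (p2⊥ ⅋ p2)
        [Ax]  ⊢ p2, p2⊥
      [⅋]  ⊢ (p1 ⅋ p1⊥)
        [Ax]  ⊢ p1, p1⊥

Result: YES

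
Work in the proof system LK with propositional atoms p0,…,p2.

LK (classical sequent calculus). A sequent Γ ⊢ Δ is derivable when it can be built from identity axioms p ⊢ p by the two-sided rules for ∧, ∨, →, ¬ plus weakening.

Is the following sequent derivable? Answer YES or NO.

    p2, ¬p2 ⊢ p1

Derivation (root first):
[WR] p2, ¬p2 ⊢ p1
  [¬L] p2, ¬p2 ⊢ 
    [Ax] p2 ⊢ p2

Result: YES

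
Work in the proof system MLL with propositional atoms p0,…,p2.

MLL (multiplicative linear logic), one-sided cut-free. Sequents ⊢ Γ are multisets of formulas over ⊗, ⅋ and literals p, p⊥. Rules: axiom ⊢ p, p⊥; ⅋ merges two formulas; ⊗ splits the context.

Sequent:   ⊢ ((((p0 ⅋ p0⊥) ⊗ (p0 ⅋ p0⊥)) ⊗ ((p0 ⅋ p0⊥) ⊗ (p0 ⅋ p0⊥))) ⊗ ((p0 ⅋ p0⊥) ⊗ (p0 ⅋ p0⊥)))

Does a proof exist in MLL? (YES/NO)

Derivation (root first):
[⊗]  ⊢ ((((p0 ⅋ p0⊥) ⊗ (p0 ⅋ p0⊥)) ⊗ ((p0 ⅋ p0⊥) ⊗ (p0 ⅋ p0⊥))) ⊗ ((p0 ⅋ p0⊥) ⊗ (p0 ⅋ p0⊥)))
  [⊗]  ⊢ (((p0 ⅋ p0⊥) ⊗ (p0 ⅋ p0⊥)) ⊗ ((p0 ⅋ p0⊥) ⊗ (p0 ⅋ p0⊥)))
    [⊗]  ⊢ ((p0 ⅋ p0⊥) ⊗ (p0 ⅋ p0⊥))
      [⅋]  ⊢ (p0 ⅋ p0⊥)
        [Ax]  ⊢ p0, p0⊥
      [⅋]  ⊢ (p0 ⅋ p0⊥)
        [Ax]  ⊢ p0, p0⊥
    [⊗]  ⊢ ((p0 ⅋ p0⊥) ⊗ (p0 ⅋ p0⊥))
      [⅋]  ⊢ (p0 ⅋ p0⊥)
        [Ax]  ⊢ p0, p0⊥
      [⅋]  ⊢ (p0 ⅋ p0⊥)
        [Ax]  ⊢ p0, p0⊥
  [⊗]  ⊢ ((p0 ⅋ p0⊥) ⊗ (p0 ⅋ p0⊥))
    [⅋]  ⊢ (p0 ⅋ p0⊥)
      [Ax]  ⊢ p0, p0⊥
    [⅋]  ⊢ (p0 ⅋ p0⊥)
      [Ax]  ⊢ p0, p0⊥

Result: YES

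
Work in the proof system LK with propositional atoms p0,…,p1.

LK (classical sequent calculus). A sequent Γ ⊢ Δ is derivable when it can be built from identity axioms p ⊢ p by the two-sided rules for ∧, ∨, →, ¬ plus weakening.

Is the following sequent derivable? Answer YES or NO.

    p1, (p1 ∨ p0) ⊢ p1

Derivation (root first):
[∨L] p1, (p1 ∨ p0) ⊢ p1
  [WR] p1 ⊢ p1, p1
    [Ax] p1 ⊢ p1
  [WL] p1, p0 ⊢ p1
    [Ax] p1 ⊢ p1

Result: YES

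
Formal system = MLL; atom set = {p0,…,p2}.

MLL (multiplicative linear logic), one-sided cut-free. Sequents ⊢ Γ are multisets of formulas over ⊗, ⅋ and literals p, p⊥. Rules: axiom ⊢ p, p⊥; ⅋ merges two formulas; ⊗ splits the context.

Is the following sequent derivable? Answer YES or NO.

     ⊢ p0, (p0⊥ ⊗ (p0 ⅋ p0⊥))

Proof tree:
[⊗]  ⊢ p0, (p0⊥ ⊗ (p0 ⅋ p0⊥))
  [Ax]  ⊢ p0, p0⊥
  [⅋]  ⊢ (p0 ⅋ p0⊥)
    [Ax]  ⊢ p0, p0⊥

Result: YES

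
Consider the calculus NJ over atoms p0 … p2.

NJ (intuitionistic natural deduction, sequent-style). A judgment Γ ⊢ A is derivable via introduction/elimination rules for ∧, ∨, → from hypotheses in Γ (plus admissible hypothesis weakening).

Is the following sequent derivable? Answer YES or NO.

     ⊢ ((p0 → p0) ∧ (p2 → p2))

Derivation (root first):
[∧I]  ⊢ ((p0 → p0) ∧ (p2 → p2))
  [→I]  ⊢ (p0 → p0)
    [Ax] p0 ⊢ p0
  [→I]  ⊢ (p2 → p2)
    [Ax] p2 ⊢ p2

Result: YES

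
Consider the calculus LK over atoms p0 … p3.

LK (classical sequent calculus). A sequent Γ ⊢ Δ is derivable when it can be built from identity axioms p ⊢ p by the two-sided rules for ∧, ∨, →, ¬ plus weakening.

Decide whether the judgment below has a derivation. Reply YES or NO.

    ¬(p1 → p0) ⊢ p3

Enumerate valuations to refute Γ ⊢ Δ:
  v=0000: Γ:[¬(p1 → p0)=F] Δ:[p3=F] refutes=False
  v=0001: Γ:[¬(p1 → p0)=F] Δ:[p3=T] refutes=False
  v=0010: Γ:[¬(p1 → p0)=F] Δ:[p3=F] refutes=False
  v=0011: Γ:[¬(p1 → p0)=F] Δ:[p3=T] refutes=False
  v=0100: Γ:[¬(p1 → p0)=T] Δ:[p3=F] refutes=True  ← countermodel

Result: NO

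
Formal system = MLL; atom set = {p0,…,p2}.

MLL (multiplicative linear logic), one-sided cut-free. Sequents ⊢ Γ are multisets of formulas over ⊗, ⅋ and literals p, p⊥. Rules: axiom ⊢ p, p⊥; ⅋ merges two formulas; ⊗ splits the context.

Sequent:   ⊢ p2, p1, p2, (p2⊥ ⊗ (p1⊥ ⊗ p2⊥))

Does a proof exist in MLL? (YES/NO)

Proof tree:
[⊗]  ⊢ p2, p1, p2, (p2⊥ ⊗ (p1⊥ ⊗ p2⊥))
  [Ax]  ⊢ p2, p2⊥
  [⊗]  ⊢ p1, p2, (p1⊥ ⊗ p2⊥)
    [Ax]  ⊢ p1, p1⊥
    [Ax]  ⊢ p2, p2⊥

Result: YES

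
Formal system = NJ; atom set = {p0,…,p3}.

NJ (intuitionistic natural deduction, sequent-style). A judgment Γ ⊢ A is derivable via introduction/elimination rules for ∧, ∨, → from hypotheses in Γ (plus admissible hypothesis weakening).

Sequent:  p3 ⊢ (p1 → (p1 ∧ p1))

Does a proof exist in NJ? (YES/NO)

Proof tree:
[→I] p3 ⊢ (p1 → (p1 ∧ p1))
  [Wk] p1, p3 ⊢ (p1 ∧ p1)
    [∧I] p1 ⊢ (p1 ∧ p1)
      [Ax] p1 ⊢ p1
      [Ax] p1 ⊢ p1

Result: YES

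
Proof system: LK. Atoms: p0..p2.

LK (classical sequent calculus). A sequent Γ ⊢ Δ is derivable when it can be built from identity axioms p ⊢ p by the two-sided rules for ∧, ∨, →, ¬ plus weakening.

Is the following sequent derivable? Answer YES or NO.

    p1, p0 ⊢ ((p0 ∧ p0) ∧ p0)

Derivation trace:
[∧R] p1, p0 ⊢ ((p0 ∧ p0) ∧ p0)
  [WL] p0, p1 ⊢ (p0 ∧ p0)
    [∧R] p0 ⊢ (p0 ∧ p0)
      [Ax] p0 ⊢ p0
      [Ax] p0 ⊢ p0
  [Ax] p0 ⊢ p0

Result: YES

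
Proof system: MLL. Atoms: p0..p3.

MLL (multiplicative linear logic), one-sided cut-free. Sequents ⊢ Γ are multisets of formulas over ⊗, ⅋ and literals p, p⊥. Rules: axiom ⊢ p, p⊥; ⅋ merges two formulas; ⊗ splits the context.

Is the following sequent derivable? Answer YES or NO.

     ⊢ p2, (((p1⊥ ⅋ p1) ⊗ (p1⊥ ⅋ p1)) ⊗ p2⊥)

Derivation trace:
[⊗]  ⊢ p2, (((p1⊥ ⅋ p1) ⊗ (p1⊥ ⅋ p1)) ⊗ p2⊥)
  [⊗]  ⊢ ((p1⊥ ⅋ p1) ⊗ (p1⊥ ⅋ p1))
    [⅋]  ⊢ (p1⊥ ⅋ p1)
      [Ax]  ⊢ p1, p1⊥
    [⅋]  ⊢ (p1⊥ ⅋ p1)
      [Ax]  ⊢ p1, p1⊥
  [Ax]  ⊢ p2, p2⊥

Result: YES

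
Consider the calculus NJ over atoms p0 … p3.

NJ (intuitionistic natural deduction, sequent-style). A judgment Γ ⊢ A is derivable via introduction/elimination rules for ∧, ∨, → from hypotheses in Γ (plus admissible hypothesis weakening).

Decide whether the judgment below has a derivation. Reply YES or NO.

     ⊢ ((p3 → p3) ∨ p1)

Proof tree:
[∨I₁]  ⊢ ((p3 → p3) ∨ p1)
  [→I]  ⊢ (p3 → p3)
    [Ax] p3 ⊢ p3

Result: YES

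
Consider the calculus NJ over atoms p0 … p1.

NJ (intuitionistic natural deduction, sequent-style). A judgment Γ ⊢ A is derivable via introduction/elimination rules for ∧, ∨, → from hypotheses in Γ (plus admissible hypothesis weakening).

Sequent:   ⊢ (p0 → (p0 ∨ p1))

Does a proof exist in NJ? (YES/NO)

Derivation trace:
[→I]  ⊢ (p0 → (p0 ∨ p1))
  [∨I₁] p0 ⊢ (p0 ∨ p1)
    [Ax] p0 ⊢ p0

Result: YES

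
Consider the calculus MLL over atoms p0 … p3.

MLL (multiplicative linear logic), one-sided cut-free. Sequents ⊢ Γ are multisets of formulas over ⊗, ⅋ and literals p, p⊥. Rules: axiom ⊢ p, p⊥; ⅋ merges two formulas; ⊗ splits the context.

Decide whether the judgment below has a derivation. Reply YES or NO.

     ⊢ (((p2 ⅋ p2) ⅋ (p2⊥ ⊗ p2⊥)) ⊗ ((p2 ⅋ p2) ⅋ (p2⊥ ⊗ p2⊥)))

Proof tree:
[⊗]  ⊢ (((p2 ⅋ p2) ⅋ (p2⊥ ⊗ p2⊥)) ⊗ ((p2 ⅋ p2) ⅋ (p2⊥ ⊗ p2⊥)))
  [⅋]  ⊢ ((p2 ⅋ p2) ⅋ (p2⊥ ⊗ p2⊥))
    [⅋]  ⊢ (p2⊥ ⊗ p2⊥), (p2 ⅋ p2)
      [⊗]  ⊢ p2, p2, (p2⊥ ⊗ p2⊥)
        [Ax]  ⊢ p2, p2⊥
        [Ax]  ⊢ p2, p2⊥
  [⅋]  ⊢ ((p2 ⅋ p2) ⅋ (p2⊥ ⊗ p2⊥))
    [⅋]  ⊢ (p2⊥ ⊗ p2⊥), (p2 ⅋ p2)
      [⊗]  ⊢ p2, p2, (p2⊥ ⊗ p2⊥)
        [Ax]  ⊢ p2, p2⊥
        [Ax]  ⊢ p2, p2⊥

Result: YES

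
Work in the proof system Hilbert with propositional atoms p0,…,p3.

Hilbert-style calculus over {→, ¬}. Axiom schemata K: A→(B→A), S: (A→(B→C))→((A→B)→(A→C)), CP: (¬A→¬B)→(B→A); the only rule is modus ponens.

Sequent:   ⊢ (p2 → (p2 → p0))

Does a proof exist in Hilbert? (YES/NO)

Truth-table refutation:
  v=0000: Γ:[] Δ:[(p2 → (p2 → p0))=T] refutes=False
  v=0001: Γ:[] Δ:[(p2 → (p2 → p0))=T] refutes=False
  v=0010: Γ:[] Δ:[(p2 → (p2 → p0))=F] refutes=True  ← countermodel

Result: NO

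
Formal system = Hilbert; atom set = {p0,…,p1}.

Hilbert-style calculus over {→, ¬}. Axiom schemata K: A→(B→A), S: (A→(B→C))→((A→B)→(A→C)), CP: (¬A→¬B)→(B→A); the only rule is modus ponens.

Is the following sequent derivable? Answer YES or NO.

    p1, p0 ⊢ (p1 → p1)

Proof tree:
[MP] p1, p0 ⊢ (p1 → p1)
  [K]  ⊢ (p1 → (p1 → p1))
  [MP] p1, p0 ⊢ p1
    [MP] p1 ⊢ (p0 → p1)
      [K]  ⊢ (p1 → (p0 → p1))
      [Hyp] p1 ⊢ p1
    [Hyp] p0 ⊢ p0

Result: YES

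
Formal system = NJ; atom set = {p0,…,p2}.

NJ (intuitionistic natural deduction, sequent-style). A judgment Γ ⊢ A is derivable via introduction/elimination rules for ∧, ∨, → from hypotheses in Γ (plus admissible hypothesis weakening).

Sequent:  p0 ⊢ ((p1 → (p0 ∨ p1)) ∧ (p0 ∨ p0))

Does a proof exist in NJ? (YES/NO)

Derivation (root first):
[∧I] p0 ⊢ ((p1 → (p0 ∨ p1)) ∧ (p0 ∨ p0))
  [→I] p0 ⊢ (p1 → (p0 ∨ p1))
    [∨I₁] p0, p1 ⊢ (p0 ∨ p1)
      [Wk] p0, p1 ⊢ p0
        [Ax] p0 ⊢ p0
  [∨I₂] p0 ⊢ (p0 ∨ p0)
    [Ax] p0 ⊢ p0

Result: YES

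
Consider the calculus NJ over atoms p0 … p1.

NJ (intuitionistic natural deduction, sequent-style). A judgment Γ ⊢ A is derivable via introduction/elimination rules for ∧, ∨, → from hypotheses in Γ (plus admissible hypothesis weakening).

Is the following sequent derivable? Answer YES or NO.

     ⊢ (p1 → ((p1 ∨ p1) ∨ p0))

Proof tree:
[→I]  ⊢ (p1 → ((p1 ∨ p1) ∨ p0))
  [∨I₁] p1 ⊢ ((p1 ∨ p1) ∨ p0)
    [∨I₂] p1 ⊢ (p1 ∨ p1)
      [Ax] p1 ⊢ p1

Result: YES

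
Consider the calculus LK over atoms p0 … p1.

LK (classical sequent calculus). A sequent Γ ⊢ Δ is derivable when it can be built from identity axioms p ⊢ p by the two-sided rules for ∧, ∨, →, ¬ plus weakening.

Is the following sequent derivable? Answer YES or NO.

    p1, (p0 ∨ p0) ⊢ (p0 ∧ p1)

Proof tree:
[∨L] p1, (p0 ∨ p0) ⊢ (p0 ∧ p1)
  [∧R] p1, p0 ⊢ (p0 ∧ p1)
    [Ax] p0 ⊢ p0
    [Ax] p1 ⊢ p1
  [∧R] p1, p0 ⊢ (p0 ∧ p1)
    [Ax] p0 ⊢ p0
    [Ax] p1 ⊢ p1

Result: YES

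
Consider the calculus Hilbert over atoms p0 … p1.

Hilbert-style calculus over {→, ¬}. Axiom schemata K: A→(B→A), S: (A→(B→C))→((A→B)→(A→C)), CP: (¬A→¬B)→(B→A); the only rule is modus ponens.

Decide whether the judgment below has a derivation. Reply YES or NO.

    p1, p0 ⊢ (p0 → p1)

Derivation trace:
[MP] p1, p0 ⊢ (p0 → p1)
  [K]  ⊢ (p1 → (p0 → p1))
  [MP] p1, p0 ⊢ p1
    [MP] p1 ⊢ (p0 → p1)
      [K]  ⊢ (p1 → (p0 → p1))
      [Hyp] p1 ⊢ p1
    [Hyp] p0 ⊢ p0

Result: YES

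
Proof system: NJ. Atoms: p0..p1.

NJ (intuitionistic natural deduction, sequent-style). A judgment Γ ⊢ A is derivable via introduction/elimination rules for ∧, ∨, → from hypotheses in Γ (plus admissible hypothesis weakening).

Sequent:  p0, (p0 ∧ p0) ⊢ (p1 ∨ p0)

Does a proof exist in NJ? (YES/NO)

Derivation trace:
[∨I₂] p0, (p0 ∧ p0) ⊢ (p1 ∨ p0)
  [Wk] p0, (p0 ∧ p0) ⊢ p0
    [Ax] p0 ⊢ p0

Result: YES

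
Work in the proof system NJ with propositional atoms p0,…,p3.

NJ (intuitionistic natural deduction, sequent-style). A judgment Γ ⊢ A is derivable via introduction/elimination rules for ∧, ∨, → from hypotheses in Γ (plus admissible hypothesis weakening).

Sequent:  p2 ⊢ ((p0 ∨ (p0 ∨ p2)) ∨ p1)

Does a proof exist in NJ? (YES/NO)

Derivation trace:
[∨I₁] p2 ⊢ ((p0 ∨ (p0 ∨ p2)) ∨ p1)
  [∨I₂] p2 ⊢ (p0 ∨ (p0 ∨ p2))
    [∨I₂] p2 ⊢ (p0 ∨ p2)
      [Ax] p2 ⊢ p2

Result: YES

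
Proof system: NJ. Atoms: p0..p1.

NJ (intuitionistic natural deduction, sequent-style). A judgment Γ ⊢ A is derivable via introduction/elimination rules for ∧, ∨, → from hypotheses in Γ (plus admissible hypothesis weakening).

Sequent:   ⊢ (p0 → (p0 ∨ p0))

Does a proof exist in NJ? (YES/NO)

Derivation trace:
[→I]  ⊢ (p0 → (p0 ∨ p0))
  [∨I₁] p0 ⊢ (p0 ∨ p0)
    [Ax] p0 ⊢ p0

Result: YES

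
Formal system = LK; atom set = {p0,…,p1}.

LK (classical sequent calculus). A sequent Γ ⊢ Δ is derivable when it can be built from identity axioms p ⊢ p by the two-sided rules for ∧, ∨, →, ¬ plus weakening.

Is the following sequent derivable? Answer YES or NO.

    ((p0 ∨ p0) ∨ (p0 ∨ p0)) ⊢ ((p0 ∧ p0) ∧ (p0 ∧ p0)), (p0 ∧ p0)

Derivation (root first):
[∨L] ((p0 ∨ p0) ∨ (p0 ∨ p0)) ⊢ ((p0 ∧ p0) ∧ (p0 ∧ p0)), (p0 ∧ p0)
  [∧R] (p0 ∨ p0) ⊢ ((p0 ∧ p0) ∧ (p0 ∧ p0))
    [∨L] (p0 ∨ p0) ⊢ (p0 ∧ p0)
      [∧R] p0 ⊢ (p0 ∧ p0)
        [Ax] p0 ⊢ p0
        [Ax] p0 ⊢ p0
      [∧R] p0 ⊢ (p0 ∧ p0)
        [Ax] p0 ⊢ p0
        [Ax] p0 ⊢ p0
    [∨L] (p0 ∨ p0) ⊢ (p0 ∧ p0)
      [∧R] p0 ⊢ (p0 ∧ p0)
        [Ax] p0 ⊢ p0
        [Ax] p0 ⊢ p0
      [∧R] p0 ⊢ (p0 ∧ p0)
        [Ax] p0 ⊢ p0
        [Ax] p0 ⊢ p0
  [∨L] (p0 ∨ p0) ⊢ (p0 ∧ p0)
    [∧R] p0 ⊢ (p0 ∧ p0)
      [Ax] p0 ⊢ p0
      [Ax] p0 ⊢ p0
    [∧R] p0 ⊢ (p0 ∧ p0)
      [Ax] p0 ⊢ p0
      [Ax] p0 ⊢ p0

Result: YES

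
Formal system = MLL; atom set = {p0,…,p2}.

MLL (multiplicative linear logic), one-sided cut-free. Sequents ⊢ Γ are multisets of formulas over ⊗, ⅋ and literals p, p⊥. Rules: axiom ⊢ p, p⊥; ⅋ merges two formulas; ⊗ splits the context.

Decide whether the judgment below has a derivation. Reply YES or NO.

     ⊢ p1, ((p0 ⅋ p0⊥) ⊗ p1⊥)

Derivation (root first):
[⊗]  ⊢ p1, ((p0 ⅋ p0⊥) ⊗ p1⊥)
  [⅋]  ⊢ (p0 ⅋ p0⊥)
    [Ax]  ⊢ p0, p0⊥
  [Ax]  ⊢ p1, p1⊥

Result: YES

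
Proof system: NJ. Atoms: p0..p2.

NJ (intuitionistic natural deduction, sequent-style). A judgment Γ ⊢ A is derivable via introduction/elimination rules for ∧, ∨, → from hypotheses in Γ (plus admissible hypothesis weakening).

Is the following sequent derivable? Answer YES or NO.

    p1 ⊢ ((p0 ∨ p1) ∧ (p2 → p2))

Proof tree:
[∧I] p1 ⊢ ((p0 ∨ p1) ∧ (p2 → p2))
  [∨I₂] p1 ⊢ (p0 ∨ p1)
    [Ax] p1 ⊢ p1
  [→I]  ⊢ (p2 → p2)
    [Ax] p2 ⊢ p2

Result: YES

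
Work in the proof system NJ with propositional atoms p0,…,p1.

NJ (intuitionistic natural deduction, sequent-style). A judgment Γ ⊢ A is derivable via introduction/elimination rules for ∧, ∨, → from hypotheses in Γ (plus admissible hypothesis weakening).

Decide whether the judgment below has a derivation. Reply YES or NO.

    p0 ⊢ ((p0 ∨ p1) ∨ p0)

Derivation trace:
[∨I₁] p0 ⊢ ((p0 ∨ p1) ∨ p0)
  [∨I₁] p0 ⊢ (p0 ∨ p1)
    [Ax] p0 ⊢ p0

Result: YES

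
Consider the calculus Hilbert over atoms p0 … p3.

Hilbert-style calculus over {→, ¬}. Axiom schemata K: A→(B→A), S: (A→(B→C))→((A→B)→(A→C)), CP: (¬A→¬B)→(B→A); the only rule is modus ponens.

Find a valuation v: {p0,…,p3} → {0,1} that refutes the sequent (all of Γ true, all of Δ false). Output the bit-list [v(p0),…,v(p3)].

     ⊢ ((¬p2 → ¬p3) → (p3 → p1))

Search for a countermodel by truth-table:
  v=0000: Γ:[] Δ:[((¬p2 → ¬p3) → (p3 → p1))=T] refutes=False
  v=0001: Γ:[] Δ:[((¬p2 → ¬p3) → (p3 → p1))=T] refutes=False
  v=0010: Γ:[] Δ:[((¬p2 → ¬p3) → (p3 → p1))=T] refutes=False
  v=0011: Γ:[] Δ:[((¬p2 → ¬p3) → (p3 → p1))=F] refutes=True  ← countermodel

Result: [0, 0, 1, 1]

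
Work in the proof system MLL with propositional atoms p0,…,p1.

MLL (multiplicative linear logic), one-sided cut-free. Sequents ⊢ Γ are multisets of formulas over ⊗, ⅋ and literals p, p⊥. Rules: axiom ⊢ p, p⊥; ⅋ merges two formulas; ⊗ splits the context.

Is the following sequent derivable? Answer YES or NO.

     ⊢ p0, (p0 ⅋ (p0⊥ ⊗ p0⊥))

Derivation (root first):
[⅋]  ⊢ p0, (p0 ⅋ (p0⊥ ⊗ p0⊥))
  [⊗]  ⊢ p0, p0, (p0⊥ ⊗ p0⊥)
    [Ax]  ⊢ p0, p0⊥
    [Ax]  ⊢ p0, p0⊥

Result: YES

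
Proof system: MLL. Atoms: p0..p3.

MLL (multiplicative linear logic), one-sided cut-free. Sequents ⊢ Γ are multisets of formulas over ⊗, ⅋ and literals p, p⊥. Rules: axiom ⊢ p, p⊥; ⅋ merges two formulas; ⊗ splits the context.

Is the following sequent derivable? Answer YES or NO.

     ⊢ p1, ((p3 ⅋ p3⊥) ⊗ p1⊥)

Derivation trace:
[⊗]  ⊢ p1, ((p3 ⅋ p3⊥) ⊗ p1⊥)
  [⅋]  ⊢ (p3 ⅋ p3⊥)
    [Ax]  ⊢ p3, p3⊥
  [Ax]  ⊢ p1, p1⊥

Result: YES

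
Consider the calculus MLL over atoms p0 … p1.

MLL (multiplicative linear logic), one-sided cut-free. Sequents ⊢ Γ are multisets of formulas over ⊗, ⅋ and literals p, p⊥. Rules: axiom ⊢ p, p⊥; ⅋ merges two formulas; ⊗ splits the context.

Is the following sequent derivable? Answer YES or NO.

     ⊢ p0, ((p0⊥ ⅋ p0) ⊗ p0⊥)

Derivation (root first):
[⊗]  ⊢ p0, ((p0⊥ ⅋ p0) ⊗ p0⊥)
  [⅋]  ⊢ (p0⊥ ⅋ p0)
    [Ax]  ⊢ p0, p0⊥
  [Ax]  ⊢ p0, p0⊥

Result: YES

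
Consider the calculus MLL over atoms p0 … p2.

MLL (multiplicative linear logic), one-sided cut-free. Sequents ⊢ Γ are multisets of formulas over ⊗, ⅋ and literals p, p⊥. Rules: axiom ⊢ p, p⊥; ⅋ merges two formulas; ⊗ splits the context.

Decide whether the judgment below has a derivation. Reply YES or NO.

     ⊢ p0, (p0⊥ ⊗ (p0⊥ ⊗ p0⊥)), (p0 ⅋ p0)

Derivation (root first):
[⅋]  ⊢ p0, (p0⊥ ⊗ (p0⊥ ⊗ p0⊥)), (p0 ⅋ p0)
  [⊗]  ⊢ p0, p0, p0, (p0⊥ ⊗ (p0⊥ ⊗ p0⊥))
    [Ax]  ⊢ p0, p0⊥
    [⊗]  ⊢ p0, p0, (p0⊥ ⊗ p0⊥)
      [Ax]  ⊢ p0, p0⊥
      [Ax]  ⊢ p0, p0⊥

Result: YES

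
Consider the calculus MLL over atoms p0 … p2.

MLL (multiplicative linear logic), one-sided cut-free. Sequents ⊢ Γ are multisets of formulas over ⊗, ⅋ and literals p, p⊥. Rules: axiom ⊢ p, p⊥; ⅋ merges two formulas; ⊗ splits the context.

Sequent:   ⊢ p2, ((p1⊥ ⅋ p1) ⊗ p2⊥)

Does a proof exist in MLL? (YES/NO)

Derivation (root first):
[⊗]  ⊢ p2, ((p1⊥ ⅋ p1) ⊗ p2⊥)
  [⅋]  ⊢ (p1⊥ ⅋ p1)
    [Ax]  ⊢ p1, p1⊥
  [Ax]  ⊢ p2, p2⊥

Result: YES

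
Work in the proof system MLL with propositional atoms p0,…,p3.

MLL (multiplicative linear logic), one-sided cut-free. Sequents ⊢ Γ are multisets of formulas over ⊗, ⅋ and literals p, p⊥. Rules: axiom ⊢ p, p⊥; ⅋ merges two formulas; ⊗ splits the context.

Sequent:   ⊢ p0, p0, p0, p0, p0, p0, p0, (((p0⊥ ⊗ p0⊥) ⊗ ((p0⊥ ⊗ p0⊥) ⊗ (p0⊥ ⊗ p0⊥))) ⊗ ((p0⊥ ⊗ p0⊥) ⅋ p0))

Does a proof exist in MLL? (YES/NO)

Derivation trace:
[⊗]  ⊢ p0, p0, p0, p0, p0, p0, p0, (((p0⊥ ⊗ p0⊥) ⊗ ((p0⊥ ⊗ p0⊥) ⊗ (p0⊥ ⊗ p0⊥))) ⊗ ((p0⊥ ⊗ p0⊥) ⅋ p0))
  [⊗]  ⊢ p0, p0, p0, p0, p0, p0, ((p0⊥ ⊗ p0⊥) ⊗ ((p0⊥ ⊗ p0⊥) ⊗ (p0⊥ ⊗ p0⊥)))
    [⊗]  ⊢ p0, p0, (p0⊥ ⊗ p0⊥)
      [Ax]  ⊢ p0, p0⊥
      [Ax]  ⊢ p0, p0⊥
    [⊗]  ⊢ p0, p0, p0, p0, ((p0⊥ ⊗ p0⊥) ⊗ (p0⊥ ⊗ p0⊥))
      [⊗]  ⊢ p0, p0, (p0⊥ ⊗ p0⊥)
        [Ax]  ⊢ p0, p0⊥
        [Ax]  ⊢ p0, p0⊥
      [⊗]  ⊢ p0, p0, (p0⊥ ⊗ p0⊥)
        [Ax]  ⊢ p0, p0⊥
        [Ax]  ⊢ p0, p0⊥
  [⅋]  ⊢ p0, ((p0⊥ ⊗ p0⊥) ⅋ p0)
    [⊗]  ⊢ p0, p0, (p0⊥ ⊗ p0⊥)
      [Ax]  ⊢ p0, p0⊥
      [Ax]  ⊢ p0, p0⊥

Result: YES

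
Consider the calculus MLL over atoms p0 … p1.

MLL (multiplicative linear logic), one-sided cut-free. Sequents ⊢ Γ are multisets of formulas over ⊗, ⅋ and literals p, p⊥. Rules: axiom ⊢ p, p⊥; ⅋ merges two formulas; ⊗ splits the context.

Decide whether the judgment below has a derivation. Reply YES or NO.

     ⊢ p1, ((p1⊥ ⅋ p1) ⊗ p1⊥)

Proof tree:
[⊗]  ⊢ p1, ((p1⊥ ⅋ p1) ⊗ p1⊥)
  [⅋]  ⊢ (p1⊥ ⅋ p1)
    [Ax]  ⊢ p1, p1⊥
  [Ax]  ⊢ p1, p1⊥

Result: YES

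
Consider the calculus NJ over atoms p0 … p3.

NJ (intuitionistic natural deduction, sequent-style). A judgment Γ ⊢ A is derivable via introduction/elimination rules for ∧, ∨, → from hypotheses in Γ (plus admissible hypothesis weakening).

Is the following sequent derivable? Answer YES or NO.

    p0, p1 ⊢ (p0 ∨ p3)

Proof tree:
[∨I₁] p0, p1 ⊢ (p0 ∨ p3)
  [Wk] p0, p1 ⊢ p0
    [Ax] p0 ⊢ p0

Result: YES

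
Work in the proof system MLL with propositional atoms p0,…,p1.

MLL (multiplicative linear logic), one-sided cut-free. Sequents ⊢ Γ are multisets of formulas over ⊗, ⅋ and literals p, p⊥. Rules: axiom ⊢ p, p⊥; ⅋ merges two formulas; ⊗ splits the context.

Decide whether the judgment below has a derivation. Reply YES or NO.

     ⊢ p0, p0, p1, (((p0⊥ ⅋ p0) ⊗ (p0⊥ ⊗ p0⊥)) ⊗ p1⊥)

Proof tree:
[⊗]  ⊢ p0, p0, p1, (((p0⊥ ⅋ p0) ⊗ (p0⊥ ⊗ p0⊥)) ⊗ p1⊥)
  [⊗]  ⊢ p0, p0, ((p0⊥ ⅋ p0) ⊗ (p0⊥ ⊗ p0⊥))
    [⅋]  ⊢ (p0⊥ ⅋ p0)
      [Ax]  ⊢ p0, p0⊥
    [⊗]  ⊢ p0, p0, (p0⊥ ⊗ p0⊥)
      [Ax]  ⊢ p0, p0⊥
      [Ax]  ⊢ p0, p0⊥
  [Ax]  ⊢ p1, p1⊥

Result: YES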